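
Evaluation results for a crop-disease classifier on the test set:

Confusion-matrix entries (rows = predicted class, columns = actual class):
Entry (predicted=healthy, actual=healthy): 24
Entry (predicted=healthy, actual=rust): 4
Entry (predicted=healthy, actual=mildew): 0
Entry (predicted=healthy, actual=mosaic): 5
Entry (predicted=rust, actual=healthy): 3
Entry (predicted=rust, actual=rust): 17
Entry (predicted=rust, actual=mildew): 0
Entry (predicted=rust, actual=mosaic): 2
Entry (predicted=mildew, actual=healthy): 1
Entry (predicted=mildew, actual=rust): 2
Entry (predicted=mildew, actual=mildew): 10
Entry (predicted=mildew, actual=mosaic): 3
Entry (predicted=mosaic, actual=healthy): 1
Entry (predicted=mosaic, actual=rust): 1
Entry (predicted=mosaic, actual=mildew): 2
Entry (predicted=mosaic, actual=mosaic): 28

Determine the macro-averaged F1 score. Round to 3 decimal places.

Per-class F1 score (2·TP/(2·TP+FP+FN)):
  healthy: TP=24, FP=4+0+5=9, FN=3+1+1=5 → 48/62 = 0.7742
  rust: TP=17, FP=3+0+2=5, FN=4+2+1=7 → 34/46 = 0.7391
  mildew: TP=10, FP=1+2+3=6, FN=0+0+2=2 → 20/28 = 0.7143
  mosaic: TP=28, FP=1+1+2=4, FN=5+2+3=10 → 56/70 = 0.8000
Macro-F1 score = mean = (0.7742 + 0.7391 + 0.7143 + 0.8000) / 4 = 0.757

0.757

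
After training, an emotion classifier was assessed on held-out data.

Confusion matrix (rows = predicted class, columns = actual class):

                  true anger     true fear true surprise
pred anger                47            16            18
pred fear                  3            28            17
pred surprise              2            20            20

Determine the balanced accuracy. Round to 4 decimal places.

0.5683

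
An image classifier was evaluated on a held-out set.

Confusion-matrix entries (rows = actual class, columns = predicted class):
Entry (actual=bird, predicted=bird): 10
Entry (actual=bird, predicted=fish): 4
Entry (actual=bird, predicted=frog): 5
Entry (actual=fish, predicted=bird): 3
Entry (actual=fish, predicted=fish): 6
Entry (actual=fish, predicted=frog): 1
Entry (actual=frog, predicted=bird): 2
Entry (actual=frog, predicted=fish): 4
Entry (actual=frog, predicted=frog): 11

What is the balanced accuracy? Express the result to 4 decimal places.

Balanced accuracy = mean of per-class recall.
  bird: recall = 10/19 = 0.52632
  fish: recall = 6/10 = 0.60000
  frog: recall = 11/17 = 0.64706
Mean = (0.52632 + 0.60000 + 0.64706) / 3 = 0.5911

0.5911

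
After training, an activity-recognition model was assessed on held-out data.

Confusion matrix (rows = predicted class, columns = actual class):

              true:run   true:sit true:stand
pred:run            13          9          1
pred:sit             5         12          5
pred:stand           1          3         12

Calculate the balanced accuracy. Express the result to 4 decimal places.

0.6170

Balanced accuracy = mean of per-class recall.
  run: recall = 13/19 = 0.68421
  sit: recall = 12/24 = 0.50000
  stand: recall = 12/18 = 0.66667
Mean = (0.68421 + 0.50000 + 0.66667) / 3 = 0.6170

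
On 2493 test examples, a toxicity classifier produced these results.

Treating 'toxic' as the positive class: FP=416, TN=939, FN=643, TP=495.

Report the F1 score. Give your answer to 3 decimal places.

0.483

Precision = TP/(TP+FP) = 495/911 = 0.5434
Recall = TP/(TP+FN) = 495/1138 = 0.4350
F1 = 2·TP/(2·TP+FP+FN) = 990/2049 = 0.483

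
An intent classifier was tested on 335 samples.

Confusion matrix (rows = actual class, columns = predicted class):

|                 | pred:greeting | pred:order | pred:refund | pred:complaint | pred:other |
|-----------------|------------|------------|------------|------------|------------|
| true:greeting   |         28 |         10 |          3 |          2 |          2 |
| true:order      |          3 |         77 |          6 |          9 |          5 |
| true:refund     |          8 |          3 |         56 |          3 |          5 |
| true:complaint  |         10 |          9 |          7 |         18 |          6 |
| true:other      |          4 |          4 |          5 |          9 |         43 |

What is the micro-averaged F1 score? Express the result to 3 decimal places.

0.663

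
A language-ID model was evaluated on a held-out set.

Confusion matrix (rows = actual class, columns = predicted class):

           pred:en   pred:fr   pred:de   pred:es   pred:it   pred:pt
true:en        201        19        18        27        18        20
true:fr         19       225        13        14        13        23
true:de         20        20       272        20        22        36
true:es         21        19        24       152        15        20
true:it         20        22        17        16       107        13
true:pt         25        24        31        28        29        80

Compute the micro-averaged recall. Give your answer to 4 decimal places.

Micro-averaging pools counts across classes: ΣTP=1037, ΣFP=626, ΣFN=626.
Micro-recall = TP/(TP+FN) on pooled counts = 0.6236 (equals overall accuracy in single-label multiclass).

0.6236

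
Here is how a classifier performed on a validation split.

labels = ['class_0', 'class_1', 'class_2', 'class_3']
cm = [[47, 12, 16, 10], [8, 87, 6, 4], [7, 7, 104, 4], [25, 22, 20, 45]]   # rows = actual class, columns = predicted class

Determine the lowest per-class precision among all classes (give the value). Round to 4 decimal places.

Per-class precision (TP/(TP+FP)):
  class_0: TP=47, FP=8+7+25=40 → 47/87 = 0.54023
  class_1: TP=87, FP=12+7+22=41 → 87/128 = 0.67969
  class_2: TP=104, FP=16+6+20=42 → 104/146 = 0.71233
  class_3: TP=45, FP=10+4+4=18 → 45/63 = 0.71429
Lowest is class 'class_0' with precision = 0.5402.

0.5402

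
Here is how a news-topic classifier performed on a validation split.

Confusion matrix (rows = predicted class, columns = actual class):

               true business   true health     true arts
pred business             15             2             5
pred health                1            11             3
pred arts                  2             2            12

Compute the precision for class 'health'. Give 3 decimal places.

Treat 'health' as positive and all other classes as negative.
precision = TP/(TP+FP).
health: TP=11, FP=1+3=4 → 11/15 = 0.7333

0.733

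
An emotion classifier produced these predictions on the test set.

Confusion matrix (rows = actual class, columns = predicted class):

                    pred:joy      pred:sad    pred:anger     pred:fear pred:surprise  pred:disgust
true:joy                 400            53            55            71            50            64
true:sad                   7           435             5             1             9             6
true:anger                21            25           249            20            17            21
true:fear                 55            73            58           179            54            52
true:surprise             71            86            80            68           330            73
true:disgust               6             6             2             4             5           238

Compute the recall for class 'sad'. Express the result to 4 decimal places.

recall = TP/(TP+FN).
sad: TP=435, FN=7+5+1+9+6=28 → 435/463 = 0.93952

0.9395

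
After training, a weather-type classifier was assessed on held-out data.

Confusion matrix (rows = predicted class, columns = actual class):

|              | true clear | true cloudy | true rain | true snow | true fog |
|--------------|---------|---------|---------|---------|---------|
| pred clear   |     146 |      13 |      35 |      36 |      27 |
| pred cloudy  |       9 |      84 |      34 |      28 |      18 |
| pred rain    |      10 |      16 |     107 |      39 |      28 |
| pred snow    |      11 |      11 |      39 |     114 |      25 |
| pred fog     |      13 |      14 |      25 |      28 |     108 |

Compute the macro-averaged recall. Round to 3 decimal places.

0.563

Per-class recall (TP/(TP+FN)):
  clear: TP=146, FN=9+10+11+13=43 → 146/189 = 0.7725
  cloudy: TP=84, FN=13+16+11+14=54 → 84/138 = 0.6087
  rain: TP=107, FN=35+34+39+25=133 → 107/240 = 0.4458
  snow: TP=114, FN=36+28+39+28=131 → 114/245 = 0.4653
  fog: TP=108, FN=27+18+28+25=98 → 108/206 = 0.5243
Macro-recall = mean = (0.7725 + 0.6087 + 0.4458 + 0.4653 + 0.5243) / 5 = 0.563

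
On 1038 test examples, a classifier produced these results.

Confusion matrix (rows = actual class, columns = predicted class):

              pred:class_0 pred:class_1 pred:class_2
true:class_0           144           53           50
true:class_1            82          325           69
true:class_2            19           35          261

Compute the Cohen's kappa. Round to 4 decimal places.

0.5437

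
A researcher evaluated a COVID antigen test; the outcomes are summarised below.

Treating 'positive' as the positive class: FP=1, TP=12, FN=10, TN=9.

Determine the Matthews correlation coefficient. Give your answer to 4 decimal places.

MCC = (TP·TN − FP·FN) / √((TP+FP)(TP+FN)(TN+FP)(TN+FN))
Numerator = 12·9 − 1·10 = 98
Denominator = √(13·22·10·19) = √54340 = 233.1094
MCC = 98 / 233.1094 = 0.4204

0.4204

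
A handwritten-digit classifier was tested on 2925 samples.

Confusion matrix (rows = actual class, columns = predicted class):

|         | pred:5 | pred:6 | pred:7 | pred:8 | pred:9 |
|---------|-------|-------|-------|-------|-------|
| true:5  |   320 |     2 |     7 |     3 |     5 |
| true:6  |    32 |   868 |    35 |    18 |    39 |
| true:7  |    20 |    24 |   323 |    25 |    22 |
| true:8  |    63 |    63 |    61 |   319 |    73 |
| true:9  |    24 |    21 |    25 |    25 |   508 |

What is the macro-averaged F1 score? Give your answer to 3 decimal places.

Per-class F1 score (2·TP/(2·TP+FP+FN)):
  5: TP=320, FP=32+20+63+24=139, FN=2+7+3+5=17 → 640/796 = 0.8040
  6: TP=868, FP=2+24+63+21=110, FN=32+35+18+39=124 → 1736/1970 = 0.8812
  7: TP=323, FP=7+35+61+25=128, FN=20+24+25+22=91 → 646/865 = 0.7468
  8: TP=319, FP=3+18+25+25=71, FN=63+63+61+73=260 → 638/969 = 0.6584
  9: TP=508, FP=5+39+22+73=139, FN=24+21+25+25=95 → 1016/1250 = 0.8128
Macro-F1 score = mean = (0.8040 + 0.8812 + 0.7468 + 0.6584 + 0.8128) / 5 = 0.781

0.781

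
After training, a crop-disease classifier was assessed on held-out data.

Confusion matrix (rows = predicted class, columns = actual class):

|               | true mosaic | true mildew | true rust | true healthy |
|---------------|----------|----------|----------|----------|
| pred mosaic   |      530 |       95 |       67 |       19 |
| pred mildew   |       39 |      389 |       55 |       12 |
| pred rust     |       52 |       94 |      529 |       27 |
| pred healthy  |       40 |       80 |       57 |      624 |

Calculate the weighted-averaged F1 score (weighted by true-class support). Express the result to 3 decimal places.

0.760

Per-class F1 score (2·TP/(2·TP+FP+FN)):
  mosaic: TP=530, FP=95+67+19=181, FN=39+52+40=131 → 1060/1372 = 0.7726
  mildew: TP=389, FP=39+55+12=106, FN=95+94+80=269 → 778/1153 = 0.6748
  rust: TP=529, FP=52+94+27=173, FN=67+55+57=179 → 1058/1410 = 0.7504
  healthy: TP=624, FP=40+80+57=177, FN=19+12+27=58 → 1248/1483 = 0.8415
Weighted-F1 score = Σ (supportᵢ/N)·F1 scoreᵢ with N=2709: (661/2709)·0.7726 + (658/2709)·0.6748 + (708/2709)·0.7504 + (682/2709)·0.8415 = 0.760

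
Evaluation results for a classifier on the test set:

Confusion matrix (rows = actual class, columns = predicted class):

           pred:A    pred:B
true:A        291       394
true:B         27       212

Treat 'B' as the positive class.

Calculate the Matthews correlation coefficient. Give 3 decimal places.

MCC = (TP·TN − FP·FN) / √((TP+FP)(TP+FN)(TN+FP)(TN+FN))
Numerator = 212·291 − 394·27 = 51054
Denominator = √(606·239·685·318) = √31549190220 = 177620.9172
MCC = 51054 / 177620.9172 = 0.287

0.287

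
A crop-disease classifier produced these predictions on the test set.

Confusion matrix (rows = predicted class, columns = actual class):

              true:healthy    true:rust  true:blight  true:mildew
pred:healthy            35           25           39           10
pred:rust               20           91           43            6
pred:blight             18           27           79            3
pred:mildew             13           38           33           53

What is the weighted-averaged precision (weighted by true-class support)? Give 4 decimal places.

0.5236

Per-class precision (TP/(TP+FP)):
  healthy: TP=35, FP=25+39+10=74 → 35/109 = 0.32110
  rust: TP=91, FP=20+43+6=69 → 91/160 = 0.56875
  blight: TP=79, FP=18+27+3=48 → 79/127 = 0.62205
  mildew: TP=53, FP=13+38+33=84 → 53/137 = 0.38686
Weighted-precision = Σ (supportᵢ/N)·precisionᵢ with N=533: (86/533)·0.32110 + (181/533)·0.56875 + (194/533)·0.62205 + (72/533)·0.38686 = 0.5236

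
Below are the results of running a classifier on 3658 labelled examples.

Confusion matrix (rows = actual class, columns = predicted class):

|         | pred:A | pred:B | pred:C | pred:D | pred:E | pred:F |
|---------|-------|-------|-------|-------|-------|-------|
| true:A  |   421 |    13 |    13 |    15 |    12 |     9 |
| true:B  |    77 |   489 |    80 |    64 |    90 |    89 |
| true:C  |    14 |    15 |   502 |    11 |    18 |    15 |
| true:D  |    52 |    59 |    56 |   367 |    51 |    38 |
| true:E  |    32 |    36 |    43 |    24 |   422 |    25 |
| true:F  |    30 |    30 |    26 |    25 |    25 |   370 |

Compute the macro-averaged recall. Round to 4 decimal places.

0.7234

Per-class recall (TP/(TP+FN)):
  A: TP=421, FN=13+13+15+12+9=62 → 421/483 = 0.87164
  B: TP=489, FN=77+80+64+90+89=400 → 489/889 = 0.55006
  C: TP=502, FN=14+15+11+18+15=73 → 502/575 = 0.87304
  D: TP=367, FN=52+59+56+51+38=256 → 367/623 = 0.58909
  E: TP=422, FN=32+36+43+24+25=160 → 422/582 = 0.72509
  F: TP=370, FN=30+30+26+25+25=136 → 370/506 = 0.73123
Macro-recall = mean = (0.87164 + 0.55006 + 0.87304 + 0.58909 + 0.72509 + 0.73123) / 6 = 0.7234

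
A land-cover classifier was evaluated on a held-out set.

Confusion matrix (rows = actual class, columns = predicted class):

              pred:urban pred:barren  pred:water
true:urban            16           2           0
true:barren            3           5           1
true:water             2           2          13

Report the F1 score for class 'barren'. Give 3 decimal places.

0.556

One-vs-rest for 'barren': TP = diagonal; FP = other classes predicted 'barren'; FN = 'barren' predicted as other.
F1 score = 2·TP/(2·TP+FP+FN).
barren: TP=5, FP=2+2=4, FN=3+1=4 → 10/18 = 0.5556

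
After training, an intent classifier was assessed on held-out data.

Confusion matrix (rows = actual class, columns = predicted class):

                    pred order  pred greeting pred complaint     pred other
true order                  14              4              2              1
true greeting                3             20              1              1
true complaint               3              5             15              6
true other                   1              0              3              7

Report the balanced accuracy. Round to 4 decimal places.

0.6551

Balanced accuracy = mean of per-class recall.
  order: recall = 14/21 = 0.66667
  greeting: recall = 20/25 = 0.80000
  complaint: recall = 15/29 = 0.51724
  other: recall = 7/11 = 0.63636
Mean = (0.66667 + 0.80000 + 0.51724 + 0.63636) / 4 = 0.6551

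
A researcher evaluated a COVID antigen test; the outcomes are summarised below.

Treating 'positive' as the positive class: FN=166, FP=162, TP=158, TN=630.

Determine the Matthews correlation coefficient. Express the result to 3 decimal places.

MCC = (TP·TN − FP·FN) / √((TP+FP)(TP+FN)(TN+FP)(TN+FN))
Numerator = 158·630 − 162·166 = 72648
Denominator = √(320·324·792·796) = √65363189760 = 255662.2572
MCC = 72648 / 255662.2572 = 0.284

0.284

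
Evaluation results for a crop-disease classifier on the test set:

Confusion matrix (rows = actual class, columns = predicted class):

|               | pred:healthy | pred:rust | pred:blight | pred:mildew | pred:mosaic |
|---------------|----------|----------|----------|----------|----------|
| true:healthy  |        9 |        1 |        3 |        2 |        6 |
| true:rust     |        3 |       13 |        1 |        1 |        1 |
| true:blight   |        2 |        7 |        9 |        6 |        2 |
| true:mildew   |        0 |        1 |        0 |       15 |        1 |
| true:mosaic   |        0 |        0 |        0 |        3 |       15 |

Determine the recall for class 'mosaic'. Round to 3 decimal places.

0.833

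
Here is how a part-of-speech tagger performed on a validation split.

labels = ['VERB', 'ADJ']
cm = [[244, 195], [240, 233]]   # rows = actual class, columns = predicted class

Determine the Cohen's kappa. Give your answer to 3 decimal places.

0.048

Observed agreement pₒ = trace/N = 477/912 = 0.5230
Expected agreement pₑ = Σ (rowᵢ·colᵢ)/N² = (439·484 + 473·428)/912² = 0.4989
κ = (pₒ − pₑ)/(1 − pₑ) = (0.5230 − 0.4989)/(1 − 0.4989) = 0.048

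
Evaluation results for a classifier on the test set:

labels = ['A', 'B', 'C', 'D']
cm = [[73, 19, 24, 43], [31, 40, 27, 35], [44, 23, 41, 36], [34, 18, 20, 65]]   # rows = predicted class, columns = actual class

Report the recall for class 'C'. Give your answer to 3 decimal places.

Take TP from the diagonal, FP from the rest of the 'C' prediction marginal, FN from the rest of the 'C' actual marginal.
recall = TP/(TP+FN).
C: TP=41, FN=24+27+20=71 → 41/112 = 0.3661

0.366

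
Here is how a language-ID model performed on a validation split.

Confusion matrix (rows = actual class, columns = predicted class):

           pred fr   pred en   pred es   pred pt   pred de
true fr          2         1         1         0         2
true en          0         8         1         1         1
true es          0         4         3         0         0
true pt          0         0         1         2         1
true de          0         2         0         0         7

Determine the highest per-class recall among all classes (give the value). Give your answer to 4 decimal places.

0.7778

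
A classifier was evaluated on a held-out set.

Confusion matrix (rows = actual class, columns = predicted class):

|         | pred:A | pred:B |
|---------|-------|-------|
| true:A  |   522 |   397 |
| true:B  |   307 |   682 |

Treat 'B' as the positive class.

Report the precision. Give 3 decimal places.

0.632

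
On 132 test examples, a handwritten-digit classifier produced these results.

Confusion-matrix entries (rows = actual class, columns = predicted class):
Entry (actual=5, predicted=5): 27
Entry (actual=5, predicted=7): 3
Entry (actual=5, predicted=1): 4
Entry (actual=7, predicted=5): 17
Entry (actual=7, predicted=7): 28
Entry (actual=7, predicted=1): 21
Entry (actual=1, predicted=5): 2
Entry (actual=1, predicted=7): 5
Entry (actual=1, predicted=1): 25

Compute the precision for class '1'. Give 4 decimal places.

Treat '1' as positive and all other classes as negative.
precision = TP/(TP+FP).
1: TP=25, FP=4+21=25 → 25/50 = 0.50000

0.5000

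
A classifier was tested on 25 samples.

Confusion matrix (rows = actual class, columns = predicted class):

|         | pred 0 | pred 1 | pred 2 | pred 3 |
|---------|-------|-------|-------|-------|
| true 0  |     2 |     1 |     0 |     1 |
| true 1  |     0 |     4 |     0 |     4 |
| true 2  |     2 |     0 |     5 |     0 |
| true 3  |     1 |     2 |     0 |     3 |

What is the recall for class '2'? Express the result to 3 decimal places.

recall = TP/(TP+FN).
2: TP=5, FN=2+0+0=2 → 5/7 = 0.7143

0.714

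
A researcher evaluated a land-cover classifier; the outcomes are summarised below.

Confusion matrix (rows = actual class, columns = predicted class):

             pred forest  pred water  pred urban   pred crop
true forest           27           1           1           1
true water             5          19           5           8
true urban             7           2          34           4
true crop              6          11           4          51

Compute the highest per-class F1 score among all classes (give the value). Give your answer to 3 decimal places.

Per-class F1 score (2·TP/(2·TP+FP+FN)):
  forest: TP=27, FP=5+7+6=18, FN=1+1+1=3 → 54/75 = 0.7200
  water: TP=19, FP=1+2+11=14, FN=5+5+8=18 → 38/70 = 0.5429
  urban: TP=34, FP=1+5+4=10, FN=7+2+4=13 → 68/91 = 0.7473
  crop: TP=51, FP=1+8+4=13, FN=6+11+4=21 → 102/136 = 0.7500
Highest is class 'crop' with F1 score = 0.750.

0.750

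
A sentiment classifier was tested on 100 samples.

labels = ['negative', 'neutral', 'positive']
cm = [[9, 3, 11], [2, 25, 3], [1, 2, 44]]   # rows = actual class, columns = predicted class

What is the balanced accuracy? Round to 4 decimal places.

0.7203

Balanced accuracy = mean of per-class recall.
  negative: recall = 9/23 = 0.39130
  neutral: recall = 25/30 = 0.83333
  positive: recall = 44/47 = 0.93617
Mean = (0.39130 + 0.83333 + 0.93617) / 3 = 0.7203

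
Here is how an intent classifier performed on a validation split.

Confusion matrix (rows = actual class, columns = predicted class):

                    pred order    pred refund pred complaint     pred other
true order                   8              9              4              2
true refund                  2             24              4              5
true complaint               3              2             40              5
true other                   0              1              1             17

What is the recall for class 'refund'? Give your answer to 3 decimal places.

recall = TP/(TP+FN).
refund: TP=24, FN=2+4+5=11 → 24/35 = 0.6857

0.686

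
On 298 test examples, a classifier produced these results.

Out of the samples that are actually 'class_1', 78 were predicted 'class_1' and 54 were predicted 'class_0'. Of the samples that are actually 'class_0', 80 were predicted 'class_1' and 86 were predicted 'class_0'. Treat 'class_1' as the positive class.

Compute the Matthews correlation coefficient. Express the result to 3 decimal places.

0.108

MCC = (TP·TN − FP·FN) / √((TP+FP)(TP+FN)(TN+FP)(TN+FN))
Numerator = 78·86 − 80·54 = 2388
Denominator = √(158·132·166·140) = √484693440 = 22015.7544
MCC = 2388 / 22015.7544 = 0.108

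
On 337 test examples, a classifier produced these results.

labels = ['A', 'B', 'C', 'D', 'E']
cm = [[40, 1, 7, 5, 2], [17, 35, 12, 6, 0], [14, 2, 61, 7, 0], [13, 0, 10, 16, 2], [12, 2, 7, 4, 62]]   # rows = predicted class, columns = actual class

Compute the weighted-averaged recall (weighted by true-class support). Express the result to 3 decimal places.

Per-class recall (TP/(TP+FN)):
  A: TP=40, FN=17+14+13+12=56 → 40/96 = 0.4167
  B: TP=35, FN=1+2+0+2=5 → 35/40 = 0.8750
  C: TP=61, FN=7+12+10+7=36 → 61/97 = 0.6289
  D: TP=16, FN=5+6+7+4=22 → 16/38 = 0.4211
  E: TP=62, FN=2+0+0+2=4 → 62/66 = 0.9394
Weighted-recall = Σ (supportᵢ/N)·recallᵢ with N=337: (96/337)·0.4167 + (40/337)·0.8750 + (97/337)·0.6289 + (38/337)·0.4211 + (66/337)·0.9394 = 0.635

0.635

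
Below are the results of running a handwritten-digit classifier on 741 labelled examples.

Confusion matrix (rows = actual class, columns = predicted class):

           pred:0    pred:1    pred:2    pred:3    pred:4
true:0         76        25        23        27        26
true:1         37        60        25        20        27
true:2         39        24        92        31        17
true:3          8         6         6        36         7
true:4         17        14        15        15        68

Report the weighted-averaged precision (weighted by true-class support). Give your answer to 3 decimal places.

Per-class precision (TP/(TP+FP)):
  0: TP=76, FP=37+39+8+17=101 → 76/177 = 0.4294
  1: TP=60, FP=25+24+6+14=69 → 60/129 = 0.4651
  2: TP=92, FP=23+25+6+15=69 → 92/161 = 0.5714
  3: TP=36, FP=27+20+31+15=93 → 36/129 = 0.2791
  4: TP=68, FP=26+27+17+7=77 → 68/145 = 0.4690
Weighted-precision = Σ (supportᵢ/N)·precisionᵢ with N=741: (177/741)·0.4294 + (169/741)·0.4651 + (203/741)·0.5714 + (63/741)·0.2791 + (129/741)·0.4690 = 0.471

0.471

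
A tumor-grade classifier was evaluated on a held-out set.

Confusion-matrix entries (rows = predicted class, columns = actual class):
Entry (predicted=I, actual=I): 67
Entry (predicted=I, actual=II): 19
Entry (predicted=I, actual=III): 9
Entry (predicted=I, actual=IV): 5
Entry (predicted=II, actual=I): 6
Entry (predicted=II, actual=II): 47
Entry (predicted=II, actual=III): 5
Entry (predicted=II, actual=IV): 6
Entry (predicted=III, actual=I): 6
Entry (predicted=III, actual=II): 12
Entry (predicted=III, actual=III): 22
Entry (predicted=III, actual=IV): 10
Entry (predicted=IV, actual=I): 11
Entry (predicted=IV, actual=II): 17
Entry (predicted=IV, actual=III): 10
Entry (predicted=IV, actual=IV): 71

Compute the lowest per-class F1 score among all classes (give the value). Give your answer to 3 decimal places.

Per-class F1 score (2·TP/(2·TP+FP+FN)):
  I: TP=67, FP=19+9+5=33, FN=6+6+11=23 → 134/190 = 0.7053
  II: TP=47, FP=6+5+6=17, FN=19+12+17=48 → 94/159 = 0.5912
  III: TP=22, FP=6+12+10=28, FN=9+5+10=24 → 44/96 = 0.4583
  IV: TP=71, FP=11+17+10=38, FN=5+6+10=21 → 142/201 = 0.7065
Lowest is class 'III' with F1 score = 0.458.

0.458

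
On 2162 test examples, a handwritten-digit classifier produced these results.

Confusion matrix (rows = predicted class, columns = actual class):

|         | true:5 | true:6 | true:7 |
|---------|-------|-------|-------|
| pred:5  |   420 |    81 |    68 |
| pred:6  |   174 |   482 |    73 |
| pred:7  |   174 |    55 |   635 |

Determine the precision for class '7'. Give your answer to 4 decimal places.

0.7350

precision = TP/(TP+FP).
7: TP=635, FP=174+55=229 → 635/864 = 0.73495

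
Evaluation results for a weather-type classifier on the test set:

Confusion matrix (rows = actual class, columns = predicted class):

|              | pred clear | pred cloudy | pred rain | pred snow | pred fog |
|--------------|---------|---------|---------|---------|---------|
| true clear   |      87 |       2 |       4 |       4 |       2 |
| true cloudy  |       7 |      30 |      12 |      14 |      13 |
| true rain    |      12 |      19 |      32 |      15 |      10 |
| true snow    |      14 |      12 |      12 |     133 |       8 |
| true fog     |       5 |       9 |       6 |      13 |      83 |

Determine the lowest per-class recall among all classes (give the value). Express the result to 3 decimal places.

Per-class recall (TP/(TP+FN)):
  clear: TP=87, FN=2+4+4+2=12 → 87/99 = 0.8788
  cloudy: TP=30, FN=7+12+14+13=46 → 30/76 = 0.3947
  rain: TP=32, FN=12+19+15+10=56 → 32/88 = 0.3636
  snow: TP=133, FN=14+12+12+8=46 → 133/179 = 0.7430
  fog: TP=83, FN=5+9+6+13=33 → 83/116 = 0.7155
Lowest is class 'rain' with recall = 0.364.

0.364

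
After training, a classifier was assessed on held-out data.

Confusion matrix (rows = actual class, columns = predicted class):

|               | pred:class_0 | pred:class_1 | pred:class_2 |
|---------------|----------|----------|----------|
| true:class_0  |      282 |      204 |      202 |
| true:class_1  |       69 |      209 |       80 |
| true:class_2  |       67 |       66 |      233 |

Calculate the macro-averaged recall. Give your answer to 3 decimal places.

Per-class recall (TP/(TP+FN)):
  class_0: TP=282, FN=204+202=406 → 282/688 = 0.4099
  class_1: TP=209, FN=69+80=149 → 209/358 = 0.5838
  class_2: TP=233, FN=67+66=133 → 233/366 = 0.6366
Macro-recall = mean = (0.4099 + 0.5838 + 0.6366) / 3 = 0.543

0.543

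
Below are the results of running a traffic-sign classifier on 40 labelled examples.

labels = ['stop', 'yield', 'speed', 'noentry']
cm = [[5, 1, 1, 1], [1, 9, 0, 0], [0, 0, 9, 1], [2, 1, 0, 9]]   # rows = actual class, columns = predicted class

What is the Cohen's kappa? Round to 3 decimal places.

0.732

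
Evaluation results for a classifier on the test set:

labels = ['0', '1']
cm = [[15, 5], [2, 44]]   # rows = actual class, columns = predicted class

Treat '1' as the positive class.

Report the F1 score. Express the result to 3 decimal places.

Precision = TP/(TP+FP) = 44/49 = 0.8980
Recall = TP/(TP+FN) = 44/46 = 0.9565
F1 = 2·TP/(2·TP+FP+FN) = 88/95 = 0.926

0.926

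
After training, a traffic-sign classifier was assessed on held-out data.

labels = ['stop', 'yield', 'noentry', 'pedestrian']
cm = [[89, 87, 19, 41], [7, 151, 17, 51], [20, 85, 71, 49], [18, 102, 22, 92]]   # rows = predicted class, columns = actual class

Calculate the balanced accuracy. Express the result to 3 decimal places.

0.491

Balanced accuracy = mean of per-class recall.
  stop: recall = 89/134 = 0.6642
  yield: recall = 151/425 = 0.3553
  noentry: recall = 71/129 = 0.5504
  pedestrian: recall = 92/233 = 0.3948
Mean = (0.6642 + 0.3553 + 0.5504 + 0.3948) / 4 = 0.491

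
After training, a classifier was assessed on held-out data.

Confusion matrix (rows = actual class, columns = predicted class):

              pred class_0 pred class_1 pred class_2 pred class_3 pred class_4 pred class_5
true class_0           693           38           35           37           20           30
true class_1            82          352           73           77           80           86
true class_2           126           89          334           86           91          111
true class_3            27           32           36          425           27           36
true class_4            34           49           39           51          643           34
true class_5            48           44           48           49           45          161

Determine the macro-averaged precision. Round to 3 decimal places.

0.585

Per-class precision (TP/(TP+FP)):
  class_0: TP=693, FP=82+126+27+34+48=317 → 693/1010 = 0.6861
  class_1: TP=352, FP=38+89+32+49+44=252 → 352/604 = 0.5828
  class_2: TP=334, FP=35+73+36+39+48=231 → 334/565 = 0.5912
  class_3: TP=425, FP=37+77+86+51+49=300 → 425/725 = 0.5862
  class_4: TP=643, FP=20+80+91+27+45=263 → 643/906 = 0.7097
  class_5: TP=161, FP=30+86+111+36+34=297 → 161/458 = 0.3515
Macro-precision = mean = (0.6861 + 0.5828 + 0.5912 + 0.5862 + 0.7097 + 0.3515) / 6 = 0.585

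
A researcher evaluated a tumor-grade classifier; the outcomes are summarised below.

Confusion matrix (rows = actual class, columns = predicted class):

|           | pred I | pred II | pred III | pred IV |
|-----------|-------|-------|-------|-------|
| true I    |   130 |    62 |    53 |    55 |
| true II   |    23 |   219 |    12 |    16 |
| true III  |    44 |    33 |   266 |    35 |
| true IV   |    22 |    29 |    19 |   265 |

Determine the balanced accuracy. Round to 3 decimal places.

Balanced accuracy = mean of per-class recall.
  I: recall = 130/300 = 0.4333
  II: recall = 219/270 = 0.8111
  III: recall = 266/378 = 0.7037
  IV: recall = 265/335 = 0.7910
Mean = (0.4333 + 0.8111 + 0.7037 + 0.7910) / 4 = 0.685

0.685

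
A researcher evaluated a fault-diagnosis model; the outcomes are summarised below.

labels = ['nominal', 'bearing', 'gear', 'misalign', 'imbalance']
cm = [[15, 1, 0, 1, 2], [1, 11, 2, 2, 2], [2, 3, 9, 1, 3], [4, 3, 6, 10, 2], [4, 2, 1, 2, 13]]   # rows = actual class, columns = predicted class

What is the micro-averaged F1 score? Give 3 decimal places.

Micro-averaging pools counts across classes: ΣTP=58, ΣFP=44, ΣFN=44.
Micro-F1 score = 2·TP/(2·TP+FP+FN) on pooled counts = 0.569 (equals overall accuracy in single-label multiclass).

0.569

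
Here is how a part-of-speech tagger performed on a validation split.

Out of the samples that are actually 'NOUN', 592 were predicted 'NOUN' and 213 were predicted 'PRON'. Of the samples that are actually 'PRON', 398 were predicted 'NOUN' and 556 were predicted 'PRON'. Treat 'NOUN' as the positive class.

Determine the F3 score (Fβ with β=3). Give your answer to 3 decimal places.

0.719

Fβ = (1+β²)·TP / ((1+β²)·TP + β²·FN + FP), with β²=9
= 10·592 / (10·592 + 9·213 + 398) = 0.719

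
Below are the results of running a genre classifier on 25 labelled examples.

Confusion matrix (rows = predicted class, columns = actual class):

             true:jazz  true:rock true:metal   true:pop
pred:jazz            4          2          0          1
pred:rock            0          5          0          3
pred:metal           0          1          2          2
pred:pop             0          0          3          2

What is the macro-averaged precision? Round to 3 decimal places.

0.499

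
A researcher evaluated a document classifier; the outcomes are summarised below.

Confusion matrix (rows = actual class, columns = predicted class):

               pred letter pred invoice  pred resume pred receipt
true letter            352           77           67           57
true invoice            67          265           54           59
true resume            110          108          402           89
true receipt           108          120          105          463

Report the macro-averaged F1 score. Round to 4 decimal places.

Per-class F1 score (2·TP/(2·TP+FP+FN)):
  letter: TP=352, FP=67+110+108=285, FN=77+67+57=201 → 704/1190 = 0.59160
  invoice: TP=265, FP=77+108+120=305, FN=67+54+59=180 → 530/1015 = 0.52217
  resume: TP=402, FP=67+54+105=226, FN=110+108+89=307 → 804/1337 = 0.60135
  receipt: TP=463, FP=57+59+89=205, FN=108+120+105=333 → 926/1464 = 0.63251
Macro-F1 score = mean = (0.59160 + 0.52217 + 0.60135 + 0.63251) / 4 = 0.5869

0.5869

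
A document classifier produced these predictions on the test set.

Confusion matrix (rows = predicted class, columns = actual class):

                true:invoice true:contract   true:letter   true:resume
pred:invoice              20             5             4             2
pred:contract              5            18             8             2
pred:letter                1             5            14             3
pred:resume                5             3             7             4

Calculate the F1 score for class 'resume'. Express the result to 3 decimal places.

Treat 'resume' as positive and all other classes as negative.
F1 score = 2·TP/(2·TP+FP+FN).
resume: TP=4, FP=5+3+7=15, FN=2+2+3=7 → 8/30 = 0.2667

0.267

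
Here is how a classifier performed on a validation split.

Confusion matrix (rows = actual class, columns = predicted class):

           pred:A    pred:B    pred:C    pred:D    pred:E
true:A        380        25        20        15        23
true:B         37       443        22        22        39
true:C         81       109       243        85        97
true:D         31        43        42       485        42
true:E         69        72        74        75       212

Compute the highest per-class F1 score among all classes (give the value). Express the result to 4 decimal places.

0.7321

Per-class F1 score (2·TP/(2·TP+FP+FN)):
  A: TP=380, FP=37+81+31+69=218, FN=25+20+15+23=83 → 760/1061 = 0.71631
  B: TP=443, FP=25+109+43+72=249, FN=37+22+22+39=120 → 886/1255 = 0.70598
  C: TP=243, FP=20+22+42+74=158, FN=81+109+85+97=372 → 486/1016 = 0.47835
  D: TP=485, FP=15+22+85+75=197, FN=31+43+42+42=158 → 970/1325 = 0.73208
  E: TP=212, FP=23+39+97+42=201, FN=69+72+74+75=290 → 424/915 = 0.46339
Highest is class 'D' with F1 score = 0.7321.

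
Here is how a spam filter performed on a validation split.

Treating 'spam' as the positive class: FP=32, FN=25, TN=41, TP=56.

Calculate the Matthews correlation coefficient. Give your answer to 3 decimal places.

MCC = (TP·TN − FP·FN) / √((TP+FP)(TP+FN)(TN+FP)(TN+FN))
Numerator = 56·41 − 32·25 = 1496
Denominator = √(88·81·73·66) = √34342704 = 5860.2648
MCC = 1496 / 5860.2648 = 0.255

0.255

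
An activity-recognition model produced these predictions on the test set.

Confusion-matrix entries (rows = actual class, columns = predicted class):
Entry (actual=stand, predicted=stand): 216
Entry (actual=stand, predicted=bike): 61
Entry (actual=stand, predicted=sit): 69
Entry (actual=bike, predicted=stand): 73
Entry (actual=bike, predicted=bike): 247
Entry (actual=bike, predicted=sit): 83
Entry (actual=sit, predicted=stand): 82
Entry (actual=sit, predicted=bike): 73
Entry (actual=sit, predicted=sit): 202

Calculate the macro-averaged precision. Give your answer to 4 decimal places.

Per-class precision (TP/(TP+FP)):
  stand: TP=216, FP=73+82=155 → 216/371 = 0.58221
  bike: TP=247, FP=61+73=134 → 247/381 = 0.64829
  sit: TP=202, FP=69+83=152 → 202/354 = 0.57062
Macro-precision = mean = (0.58221 + 0.64829 + 0.57062) / 3 = 0.6004

0.6004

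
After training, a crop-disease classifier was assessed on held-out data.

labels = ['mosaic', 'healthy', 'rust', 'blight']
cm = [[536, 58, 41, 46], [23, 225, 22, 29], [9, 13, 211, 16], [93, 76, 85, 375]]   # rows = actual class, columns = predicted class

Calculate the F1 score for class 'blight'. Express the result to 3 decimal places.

0.685

Take TP from the diagonal, FP from the rest of the 'blight' prediction marginal, FN from the rest of the 'blight' actual marginal.
F1 score = 2·TP/(2·TP+FP+FN).
blight: TP=375, FP=46+29+16=91, FN=93+76+85=254 → 750/1095 = 0.6849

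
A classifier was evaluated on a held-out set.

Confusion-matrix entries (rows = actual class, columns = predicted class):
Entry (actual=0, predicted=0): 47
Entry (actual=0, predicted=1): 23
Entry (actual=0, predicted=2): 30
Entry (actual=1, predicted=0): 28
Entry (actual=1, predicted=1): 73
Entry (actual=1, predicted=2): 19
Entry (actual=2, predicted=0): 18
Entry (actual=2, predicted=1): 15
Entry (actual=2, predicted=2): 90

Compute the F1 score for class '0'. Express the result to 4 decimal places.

0.4870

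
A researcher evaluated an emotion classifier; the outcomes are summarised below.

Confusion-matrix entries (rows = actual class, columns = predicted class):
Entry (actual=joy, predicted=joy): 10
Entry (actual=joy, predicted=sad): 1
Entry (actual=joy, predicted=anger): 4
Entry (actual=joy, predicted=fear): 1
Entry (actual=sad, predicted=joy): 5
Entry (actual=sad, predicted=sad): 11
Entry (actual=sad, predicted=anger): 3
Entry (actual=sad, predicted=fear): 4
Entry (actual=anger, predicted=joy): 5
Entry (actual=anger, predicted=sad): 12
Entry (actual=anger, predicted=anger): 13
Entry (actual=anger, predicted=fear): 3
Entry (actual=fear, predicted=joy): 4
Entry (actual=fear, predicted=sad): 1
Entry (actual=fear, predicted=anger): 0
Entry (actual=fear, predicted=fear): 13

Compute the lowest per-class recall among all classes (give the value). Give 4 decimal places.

Per-class recall (TP/(TP+FN)):
  joy: TP=10, FN=1+4+1=6 → 10/16 = 0.62500
  sad: TP=11, FN=5+3+4=12 → 11/23 = 0.47826
  anger: TP=13, FN=5+12+3=20 → 13/33 = 0.39394
  fear: TP=13, FN=4+1+0=5 → 13/18 = 0.72222
Lowest is class 'anger' with recall = 0.3939.

0.3939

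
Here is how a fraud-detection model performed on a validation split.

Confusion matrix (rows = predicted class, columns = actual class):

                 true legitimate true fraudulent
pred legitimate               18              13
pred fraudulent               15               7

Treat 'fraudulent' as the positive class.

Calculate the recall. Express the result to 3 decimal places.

0.350

Recall = TP/(TP+FN) = 7/(7+13) = 7/20 = 0.350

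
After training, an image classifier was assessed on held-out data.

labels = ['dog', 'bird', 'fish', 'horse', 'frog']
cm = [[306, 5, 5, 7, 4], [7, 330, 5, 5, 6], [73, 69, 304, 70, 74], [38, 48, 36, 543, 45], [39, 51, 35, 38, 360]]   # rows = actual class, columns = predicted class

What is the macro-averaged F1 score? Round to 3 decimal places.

0.734

Per-class F1 score (2·TP/(2·TP+FP+FN)):
  dog: TP=306, FP=7+73+38+39=157, FN=5+5+7+4=21 → 612/790 = 0.7747
  bird: TP=330, FP=5+69+48+51=173, FN=7+5+5+6=23 → 660/856 = 0.7710
  fish: TP=304, FP=5+5+36+35=81, FN=73+69+70+74=286 → 608/975 = 0.6236
  horse: TP=543, FP=7+5+70+38=120, FN=38+48+36+45=167 → 1086/1373 = 0.7910
  frog: TP=360, FP=4+6+74+45=129, FN=39+51+35+38=163 → 720/1012 = 0.7115
Macro-F1 score = mean = (0.7747 + 0.7710 + 0.6236 + 0.7910 + 0.7115) / 5 = 0.734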